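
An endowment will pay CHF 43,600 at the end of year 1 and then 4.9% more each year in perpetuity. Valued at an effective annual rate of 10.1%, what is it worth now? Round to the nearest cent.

CHF 838,461.54

PV = D₁/(r − g) = 43600/(0.101 − 0.049) = 838,461.5385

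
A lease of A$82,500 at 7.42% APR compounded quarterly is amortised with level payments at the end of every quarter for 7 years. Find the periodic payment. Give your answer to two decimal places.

i = 0.0742/4 = 0.01855 per quarter; n = 7·4 = 28.
Annuity-PV factor = 21.686526; PMT = 82500 / 21.686526 = 3,804.2054

A$3,804.21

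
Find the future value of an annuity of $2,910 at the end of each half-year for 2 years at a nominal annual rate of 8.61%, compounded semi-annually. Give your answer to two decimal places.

$12,413.46

Periodic rate i = 0.0861/2 = 0.04305; n = 2 × 2 = 4 periods.
Accumulation factor s(4|0.04305) = 4.265793; FV = 2910 × 4.265793 = 12,413.4576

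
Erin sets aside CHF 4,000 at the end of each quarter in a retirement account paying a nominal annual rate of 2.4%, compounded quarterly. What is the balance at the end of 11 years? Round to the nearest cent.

CHF 200,734.28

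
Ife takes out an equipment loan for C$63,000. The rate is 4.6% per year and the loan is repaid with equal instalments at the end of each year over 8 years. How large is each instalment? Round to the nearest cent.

C$9,590.47

PMT = 63000 / ( [1 − (1+0.046)^(−8)] / 0.046 ) = 63000 / 6.569022 = 9,590.4691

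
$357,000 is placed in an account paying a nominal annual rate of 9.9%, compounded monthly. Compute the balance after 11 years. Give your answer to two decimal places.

$1,056,026.13

Periodic rate i = 0.099/12 = 0.00825; n = 11 × 12 = 132 periods.
FV = 357,000 × (1 + 0.00825)^132 = 1,056,026.1335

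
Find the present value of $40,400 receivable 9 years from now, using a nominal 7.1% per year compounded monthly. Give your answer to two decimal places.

Periodic rate i = 0.071/12 = 0.00591667; n = 9 × 12 = 108 periods.
PV = FV·(1+i)^(−n) = 40,400 × 0.528815 = 21,364.1169

$21,364.12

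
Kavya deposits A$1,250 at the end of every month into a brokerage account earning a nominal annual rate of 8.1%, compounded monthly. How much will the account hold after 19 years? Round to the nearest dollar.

A$673,314

i = 0.081/12 = 0.00675 per month; n = 19·12 = 228.
FV = PMT · [(1+i)^n − 1] / i = 1250 · 538.651011 = 673,313.7640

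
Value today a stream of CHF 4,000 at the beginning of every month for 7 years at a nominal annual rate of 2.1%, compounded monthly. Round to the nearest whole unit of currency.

CHF 312,764

i = 0.021/12 = 0.00175 per month; n = 7·12 = 84.
PV = PMT · [1 − (1+i)^(−n)] / i × (1+i) = 4000 · 78.190940 = 312,763.7602
(Beginning-of-period payments → annuity-due factor ×(1+i).)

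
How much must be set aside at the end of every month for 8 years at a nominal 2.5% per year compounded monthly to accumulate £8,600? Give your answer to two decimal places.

With 12 periods per year: i = 0.00208333, n = 96.
PMT = 8600 / ( [(1+0.00208333)^96 − 1] / 0.00208333 ) = 8600 / 106.151366 = 81.0164

£81.02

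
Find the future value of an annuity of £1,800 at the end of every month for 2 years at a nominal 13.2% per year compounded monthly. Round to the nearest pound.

£49,132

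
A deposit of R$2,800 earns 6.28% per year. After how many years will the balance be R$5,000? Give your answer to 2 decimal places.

n = ln(5000/2800) / ln(1+0.0628) = ln(1.78571) / 0.060907 = 9.5197 years

9.52 years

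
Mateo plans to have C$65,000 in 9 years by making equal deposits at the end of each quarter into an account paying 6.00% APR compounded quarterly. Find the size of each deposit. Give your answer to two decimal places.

With 4 periods per year: i = 0.015, n = 36.
FV-annuity factor = 47.275969; PMT = 65000 / 47.275969 = 1,374.9057

C$1,374.91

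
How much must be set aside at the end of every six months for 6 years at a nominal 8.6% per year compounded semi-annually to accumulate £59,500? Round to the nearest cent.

With 2 periods per year: i = 0.043, n = 12.
PMT = 59500 / ( [(1+0.043)^12 − 1] / 0.043 ) = 59500 / 15.286985 = 3,892.1999

£3,892.20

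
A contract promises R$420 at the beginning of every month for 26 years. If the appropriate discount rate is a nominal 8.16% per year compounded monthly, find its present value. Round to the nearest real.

R$54,679

i = 0.0816/12 = 0.0068 per month; n = 26·12 = 312.
Annuity factor a(312|0.0068) × (1+i) = 130.187622; PV = 420 × 130.187622 = 54,678.8013
Payments are at the start of each period, so multiply by (1+i).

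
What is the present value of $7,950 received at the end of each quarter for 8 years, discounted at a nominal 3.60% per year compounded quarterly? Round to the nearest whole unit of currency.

With 4 periods per year: i = 0.009, n = 32.
Annuity factor a(32|0.009) = 27.696876; PV = 7950 × 27.696876 = 220,190.1654

$220,190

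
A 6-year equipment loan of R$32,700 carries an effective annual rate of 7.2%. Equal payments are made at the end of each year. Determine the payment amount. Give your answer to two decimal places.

R$6,902.74

Annuity-PV factor = 4.737252; PMT = 32700 / 4.737252 = 6,902.7364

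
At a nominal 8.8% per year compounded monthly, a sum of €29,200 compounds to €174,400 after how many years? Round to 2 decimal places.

Periodic rate i = 0.088/12 = 0.00733333.
n = ln(174400/29200) / ln(1+0.00733333) = ln(5.97260) / 0.007307 = 244.5992 months
= 244.5992/12 years

20.38 years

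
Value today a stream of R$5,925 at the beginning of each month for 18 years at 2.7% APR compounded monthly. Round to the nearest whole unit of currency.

With 12 periods per year: i = 0.00225, n = 216.
PV = 5925 × [1 − (1+0.00225)^(−216)] / 0.00225 × (1+i) = 5925 × 171.310053 = 1,015,012.0629
Payments are at the start of each period, so multiply by (1+i).

R$1,015,012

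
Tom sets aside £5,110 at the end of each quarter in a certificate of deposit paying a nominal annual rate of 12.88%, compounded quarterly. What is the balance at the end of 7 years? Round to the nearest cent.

£226,740.96

With 4 periods per year: i = 0.0322, n = 28.
Accumulation factor s(28|0.0322) = 44.372007; FV = 5110 × 44.372007 = 226,740.9561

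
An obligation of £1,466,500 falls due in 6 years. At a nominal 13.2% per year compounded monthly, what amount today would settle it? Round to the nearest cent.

£667,112.17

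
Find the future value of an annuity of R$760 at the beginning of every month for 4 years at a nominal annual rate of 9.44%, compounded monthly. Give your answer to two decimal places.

i = 0.0944/12 = 0.00786667 per month; n = 4·12 = 48.
FV = 760 × [(1+0.00786667)^48 − 1] / 0.00786667 × (1+i) = 760 × 58.502251 = 44,461.7105
(Beginning-of-period payments → annuity-due factor ×(1+i).)

R$44,461.71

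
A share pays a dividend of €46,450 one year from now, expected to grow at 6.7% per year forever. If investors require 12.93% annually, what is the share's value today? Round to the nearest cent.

€745,585.87

PV = PMT / (i − g) = 46450 / (0.1293 − 0.067) = 46450 / 0.062300 = 745,585.8748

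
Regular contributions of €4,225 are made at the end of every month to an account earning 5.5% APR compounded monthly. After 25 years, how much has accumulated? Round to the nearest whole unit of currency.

€2,712,608

i = 0.055/12 = 0.00458333 per month; n = 25·12 = 300.
Accumulation factor s(300|0.00458333) = 642.037430; FV = 4225 × 642.037430 = 2,712,608.1438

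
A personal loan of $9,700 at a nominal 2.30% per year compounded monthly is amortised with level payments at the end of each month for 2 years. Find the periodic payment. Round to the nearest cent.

$413.92

Periodic rate i = 0.023/12 = 0.00191667; n = 2 × 12 = 24 periods.
PMT = 9700 / ( [1 − (1+0.00191667)^(−24)] / 0.00191667 ) = 9700 / 23.434429 = 413.9209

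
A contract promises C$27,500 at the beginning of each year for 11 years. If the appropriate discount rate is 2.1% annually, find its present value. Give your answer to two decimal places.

C$273,233.63

PV = 27500 × [1 − (1+0.021)^(−11)] / 0.021 × (1+i) = 27500 × 9.935768 = 273,233.6264
Payments are at the start of each period, so multiply by (1+i).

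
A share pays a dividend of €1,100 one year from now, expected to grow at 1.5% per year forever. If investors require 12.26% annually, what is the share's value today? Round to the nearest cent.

PV = PMT / (i − g) = 1100 / (0.1226 − 0.015) = 1100 / 0.107600 = 10,223.0483

€10,223.05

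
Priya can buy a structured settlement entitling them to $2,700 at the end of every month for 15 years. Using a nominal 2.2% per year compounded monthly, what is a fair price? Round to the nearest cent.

$413,628.75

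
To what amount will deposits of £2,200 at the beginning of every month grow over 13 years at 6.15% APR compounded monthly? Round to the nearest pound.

£526,344

With 12 periods per year: i = 0.005125, n = 156.
FV = 2200 × [(1+0.005125)^156 − 1] / 0.005125 × (1+i) = 2200 × 239.247472 = 526,344.4390
(annuity-due: payments at period start, so ×(1+i).)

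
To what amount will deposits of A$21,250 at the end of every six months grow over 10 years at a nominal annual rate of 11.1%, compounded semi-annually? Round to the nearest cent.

A$744,913.52

i = 0.111/2 = 0.0555 per half-year; n = 10·2 = 20.
FV = 21250 × [(1+0.0555)^20 − 1] / 0.0555 = 21250 × 35.054754 = 744,913.5176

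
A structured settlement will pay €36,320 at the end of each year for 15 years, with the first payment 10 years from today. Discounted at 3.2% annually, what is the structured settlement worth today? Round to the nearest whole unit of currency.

€321,882

Value one period before first payment (t=9): 36320 × [1 − (1+0.032)^(−15)] / 0.032 = 36320 × 11.767057 = 427,379.5064
Discount back 9 years: 427,379.5064 × (1+0.032)^(−9) = 427,379.5064 × 0.753152 = 321,881.7972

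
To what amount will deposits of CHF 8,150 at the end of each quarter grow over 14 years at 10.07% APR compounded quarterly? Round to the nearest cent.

CHF 979,062.44

Periodic rate i = 0.1007/4 = 0.025175; n = 14 × 4 = 56 periods.
Accumulation factor s(56|0.025175) = 120.130360; FV = 8150 × 120.130360 = 979,062.4355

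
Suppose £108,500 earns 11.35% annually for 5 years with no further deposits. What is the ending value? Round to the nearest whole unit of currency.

108,500 × (1+0.1135)^5 = 108,500 × 1.711792 = 185,729.4810

£185,729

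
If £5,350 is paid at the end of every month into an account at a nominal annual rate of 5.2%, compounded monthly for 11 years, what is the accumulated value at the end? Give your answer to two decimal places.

Periodic rate i = 0.052/12 = 0.00433333; n = 11 × 12 = 132 periods.
FV = PMT · [(1+i)^n − 1] / i = 5350 · 177.604371 = 950,183.3838

£950,183.38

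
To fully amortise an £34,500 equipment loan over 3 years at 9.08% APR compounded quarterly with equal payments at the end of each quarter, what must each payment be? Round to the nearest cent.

i = 0.0908/4 = 0.0227 per quarter; n = 3·4 = 12.
PMT = 34500 / ( [1 − (1+0.0227)^(−12)] / 0.0227 ) = 34500 / 10.402088 = 3,316.6417

£3,316.64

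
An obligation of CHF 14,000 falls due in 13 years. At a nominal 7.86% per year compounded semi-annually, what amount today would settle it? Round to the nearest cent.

CHF 5,138.83

With 2 periods per year: i = 0.0393, n = 26.
PV = 14,000 / (1 + 0.0393)^26 = 14,000 / 2.724358 = 5,138.8262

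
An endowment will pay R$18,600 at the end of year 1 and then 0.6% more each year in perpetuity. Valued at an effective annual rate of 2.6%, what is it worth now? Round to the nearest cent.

R$930,000.00

PV = PMT / (i − g) = 18600 / (0.026 − 0.006) = 18600 / 0.020000 = 930,000.0000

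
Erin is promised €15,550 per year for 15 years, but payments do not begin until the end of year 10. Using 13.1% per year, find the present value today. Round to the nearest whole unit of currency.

PV at t=9 (ordinary 15-year annuity): 15550 × a(15|0.131) = 15550 × 6.429135 = 99,973.0557
PV₀ = 99,973.0557 / (1+0.131)^9 = 99,973.0557 / 3.028053 = 33,015.6249

€33,016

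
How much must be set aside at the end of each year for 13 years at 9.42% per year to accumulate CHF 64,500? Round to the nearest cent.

CHF 2,733.23

PMT = 64500 / ( [(1+0.0942)^13 − 1] / 0.0942 ) = 64500 / 23.598484 = 2,733.2264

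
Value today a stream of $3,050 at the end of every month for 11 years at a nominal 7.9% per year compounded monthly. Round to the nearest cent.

$268,446.28

i = 0.079/12 = 0.00658333 per month; n = 11·12 = 132.
Annuity factor a(132|0.00658333) = 88.015175; PV = 3050 × 88.015175 = 268,446.2830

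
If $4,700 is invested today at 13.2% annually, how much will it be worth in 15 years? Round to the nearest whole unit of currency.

FV = PV·(1+i)^n = 4,700 × 6.422386 = 30,185.2141

$30,185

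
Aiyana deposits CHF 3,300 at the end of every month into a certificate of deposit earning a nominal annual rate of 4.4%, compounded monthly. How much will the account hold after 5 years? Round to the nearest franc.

CHF 221,018

With 12 periods per year: i = 0.00366667, n = 60.
Accumulation factor s(60|0.00366667) = 66.975129; FV = 3300 × 66.975129 = 221,017.9251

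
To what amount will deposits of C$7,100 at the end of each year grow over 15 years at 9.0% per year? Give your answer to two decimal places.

FV = PMT · [(1+i)^n − 1] / i = 7100 · 29.360916 = 208,462.5052

C$208,462.51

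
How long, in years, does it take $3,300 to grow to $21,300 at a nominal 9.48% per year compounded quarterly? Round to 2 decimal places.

19.90 years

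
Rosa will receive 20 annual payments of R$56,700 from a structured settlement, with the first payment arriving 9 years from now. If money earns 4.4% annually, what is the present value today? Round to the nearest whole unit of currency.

R$527,180

Value one period before first payment (t=8): 56700 × [1 − (1+0.044)^(−20)] / 0.044 = 56700 × 13.121388 = 743,982.7253
Discount back 8 years: 743,982.7253 × (1+0.044)^(−8) = 743,982.7253 × 0.708592 = 527,179.9231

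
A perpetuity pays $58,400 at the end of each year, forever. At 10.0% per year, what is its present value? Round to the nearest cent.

PV = C/r = 58400/0.1 = 584,000.0000

$584,000.00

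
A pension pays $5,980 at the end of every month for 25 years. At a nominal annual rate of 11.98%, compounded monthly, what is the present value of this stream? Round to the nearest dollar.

i = 0.1198/12 = 0.00998333 per month; n = 25·12 = 300.
Annuity factor a(300|0.00998333) = 95.079939; PV = 5980 × 95.079939 = 568,578.0323

$568,578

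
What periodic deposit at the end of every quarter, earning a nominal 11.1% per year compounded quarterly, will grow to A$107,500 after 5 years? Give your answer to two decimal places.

i = 0.111/4 = 0.02775 per quarter; n = 5·4 = 20.
FV-annuity factor = 26.263774; PMT = 107500 / 26.263774 = 4,093.0904

A$4,093.09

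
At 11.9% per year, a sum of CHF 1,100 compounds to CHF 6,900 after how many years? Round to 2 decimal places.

16.33 years

(1+i)^n = 6900/1100 = 6.27273, so n = ln 6.27273 / ln 1.119 = 16.3313 years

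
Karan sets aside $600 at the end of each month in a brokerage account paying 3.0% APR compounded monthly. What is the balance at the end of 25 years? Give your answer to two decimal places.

i = 0.03/12 = 0.0025 per month; n = 25·12 = 300.
FV = PMT · [(1+i)^n − 1] / i = 600 · 446.007823 = 267,604.6938

$267,604.69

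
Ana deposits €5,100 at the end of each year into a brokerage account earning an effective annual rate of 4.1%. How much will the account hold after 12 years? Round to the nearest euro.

€77,073

FV = PMT · [(1+i)^n − 1] / i = 5100 · 15.112285 = 77,072.6525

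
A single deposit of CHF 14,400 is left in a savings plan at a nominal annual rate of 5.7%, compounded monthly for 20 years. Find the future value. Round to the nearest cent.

i = 0.057/12 = 0.00475 per month; n = 20·12 = 240.
FV = 14,400 × (1 + 0.00475)^240 = 44,904.1065

CHF 44,904.11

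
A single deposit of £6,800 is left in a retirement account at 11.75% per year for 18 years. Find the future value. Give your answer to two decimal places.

£50,230.15

FV = PV·(1+i)^n = 6,800 × 7.386787 = 50,230.1512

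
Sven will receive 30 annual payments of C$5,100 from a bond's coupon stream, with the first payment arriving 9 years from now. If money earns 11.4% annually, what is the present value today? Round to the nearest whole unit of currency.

Value one period before first payment (t=8): 5100 × [1 − (1+0.114)^(−30)] / 0.114 = 5100 × 8.427945 = 42,982.5189
Discount back 8 years: 42,982.5189 × (1+0.114)^(−8) = 42,982.5189 × 0.421617 = 18,122.1757

C$18,122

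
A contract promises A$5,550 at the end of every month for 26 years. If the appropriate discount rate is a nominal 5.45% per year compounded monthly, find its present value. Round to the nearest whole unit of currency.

With 12 periods per year: i = 0.00454167, n = 312.
Annuity factor a(312|0.00454167) = 166.630622; PV = 5550 × 166.630622 = 924,799.9504

A$924,800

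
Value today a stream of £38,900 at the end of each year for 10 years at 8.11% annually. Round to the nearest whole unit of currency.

PV = PMT · [1 − (1+i)^(−n)] / i = 38900 · 6.676916 = 259,732.0397

£259,732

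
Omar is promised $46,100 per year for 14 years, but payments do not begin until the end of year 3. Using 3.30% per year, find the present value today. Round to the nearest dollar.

$478,177

PV at t=2 (ordinary 14-year annuity): 46100 × a(14|0.033) = 46100 × 11.068501 = 510,257.9045
Discount back 2 years: 510,257.9045 × (1+0.033)^(−2) = 510,257.9045 × 0.937129 = 478,177.4571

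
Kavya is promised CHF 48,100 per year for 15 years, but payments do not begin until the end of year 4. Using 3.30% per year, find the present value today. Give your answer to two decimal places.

CHF 509,796.83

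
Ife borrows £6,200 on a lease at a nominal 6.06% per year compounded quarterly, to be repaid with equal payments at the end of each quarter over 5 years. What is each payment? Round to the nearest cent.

£361.66

i = 0.0606/4 = 0.01515 per quarter; n = 5·4 = 20.
Annuity-PV factor = 17.143279; PMT = 6200 / 17.143279 = 361.6578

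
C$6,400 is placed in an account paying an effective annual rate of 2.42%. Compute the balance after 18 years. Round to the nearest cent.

FV = PV·(1+i)^n = 6,400 × 1.537892 = 9,842.5099

C$9,842.51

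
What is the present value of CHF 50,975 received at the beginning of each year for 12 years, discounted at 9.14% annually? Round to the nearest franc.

PV = 50975 × [1 − (1+0.0914)^(−12)] / 0.0914 × (1+i) = 50975 × 7.760399 = 395,586.3140
Payments are at the start of each period, so multiply by (1+i).

CHF 395,586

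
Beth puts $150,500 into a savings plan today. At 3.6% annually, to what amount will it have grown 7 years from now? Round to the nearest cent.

FV = PV·(1+i)^n = 150,500 × 1.280909 = 192,776.8093

$192,776.81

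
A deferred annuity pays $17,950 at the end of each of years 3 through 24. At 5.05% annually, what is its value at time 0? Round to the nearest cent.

$213,132.60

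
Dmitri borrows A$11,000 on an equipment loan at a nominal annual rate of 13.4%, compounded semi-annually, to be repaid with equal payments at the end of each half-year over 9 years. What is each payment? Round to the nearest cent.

i = 0.134/2 = 0.067 per half-year; n = 9·2 = 18.
PMT = 11000 / ( [1 − (1+0.067)^(−18)] / 0.067 ) = 11000 / 10.280588 = 1,069.9777

A$1,069.98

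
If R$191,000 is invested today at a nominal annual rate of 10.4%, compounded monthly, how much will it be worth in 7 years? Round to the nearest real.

With 12 periods per year: i = 0.00866667, n = 84.
191,000 × (1+0.00866667)^84 = 191,000 × 2.064449 = 394,309.7905

R$394,310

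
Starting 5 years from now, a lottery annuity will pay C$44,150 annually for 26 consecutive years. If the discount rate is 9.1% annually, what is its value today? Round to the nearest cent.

PV at t=4 (ordinary 26-year annuity): 44150 × a(26|0.091) = 44150 × 9.847408 = 434,763.0638
PV₀ = 434,763.0638 / (1+0.091)^4 = 434,763.0638 / 1.416769 = 306,869.4382

C$306,869.44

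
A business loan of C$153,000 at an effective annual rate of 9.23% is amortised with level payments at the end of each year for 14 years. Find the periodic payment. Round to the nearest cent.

C$19,905.27

PMT = 153000 / ( [1 − (1+0.0923)^(−14)] / 0.0923 ) = 153000 / 7.686406 = 19,905.2704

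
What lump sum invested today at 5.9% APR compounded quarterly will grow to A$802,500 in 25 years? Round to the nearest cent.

Periodic rate i = 0.059/4 = 0.01475; n = 25 × 4 = 100 periods.
PV = FV·(1+i)^(−n) = 802,500 × 0.231257 = 185,583.3637

A$185,583.36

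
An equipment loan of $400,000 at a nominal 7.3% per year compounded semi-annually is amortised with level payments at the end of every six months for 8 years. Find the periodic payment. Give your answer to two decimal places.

$33,447.60

Periodic rate i = 0.073/2 = 0.0365; n = 8 × 2 = 16 periods.
Annuity-PV factor = 11.959004; PMT = 400000 / 11.959004 = 33,447.6002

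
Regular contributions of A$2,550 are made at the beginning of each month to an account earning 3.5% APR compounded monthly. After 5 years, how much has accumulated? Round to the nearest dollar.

A$167,425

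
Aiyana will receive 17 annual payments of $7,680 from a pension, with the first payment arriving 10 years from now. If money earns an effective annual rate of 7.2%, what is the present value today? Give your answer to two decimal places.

PV at t=9 (ordinary 17-year annuity): 7680 × a(17|0.072) = 7680 × 9.629413 = 73,953.8927
Discount back 9 years: 73,953.8927 × (1+0.072)^(−9) = 73,953.8927 × 0.534868 = 39,555.5995

$39,555.60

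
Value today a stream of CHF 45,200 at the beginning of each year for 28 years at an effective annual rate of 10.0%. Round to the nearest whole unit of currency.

Annuity factor a(28|0.1) × (1+i) = 10.237223; PV = 45200 × 10.237223 = 462,722.4866
Payments are at the start of each period, so multiply by (1+i).

CHF 462,722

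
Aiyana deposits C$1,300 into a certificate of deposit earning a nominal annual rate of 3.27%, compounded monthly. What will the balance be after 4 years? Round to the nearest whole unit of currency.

C$1,481

With 12 periods per year: i = 0.002725, n = 48.
FV = 1,300 × (1 + 0.002725)^48 = 1,481.3982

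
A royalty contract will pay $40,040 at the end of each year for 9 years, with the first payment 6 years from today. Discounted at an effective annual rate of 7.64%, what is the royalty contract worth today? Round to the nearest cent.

$175,718.46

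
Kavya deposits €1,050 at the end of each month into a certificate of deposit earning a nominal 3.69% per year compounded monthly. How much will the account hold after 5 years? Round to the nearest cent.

i = 0.0369/12 = 0.003075 per month; n = 5·12 = 60.
FV = 1050 × [(1+0.003075)^60 − 1] / 0.003075 = 1050 × 65.781002 = 69,070.0525

€69,070.05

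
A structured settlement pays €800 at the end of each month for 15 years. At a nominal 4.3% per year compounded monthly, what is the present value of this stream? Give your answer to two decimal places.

i = 0.043/12 = 0.00358333 per month; n = 15·12 = 180.
PV = PMT · [1 − (1+i)^(−n)] / i = 800 · 132.483416 = 105,986.7328

€105,986.73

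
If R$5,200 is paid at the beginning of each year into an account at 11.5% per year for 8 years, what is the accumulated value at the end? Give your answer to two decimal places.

R$70,024.98

FV = PMT · [(1+i)^n − 1] / i × (1+i) = 5200 · 13.466343 = 70,024.9834
(annuity-due: payments at period start, so ×(1+i).)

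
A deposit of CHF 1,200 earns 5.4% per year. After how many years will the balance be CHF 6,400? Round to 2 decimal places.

31.83 years

(1+i)^n = 6400/1200 = 5.33333, so n = ln 5.33333 / ln 1.054 = 31.8292 years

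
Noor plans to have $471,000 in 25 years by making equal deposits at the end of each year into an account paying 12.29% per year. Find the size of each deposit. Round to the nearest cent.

$3,378.15

FV-annuity factor = 139.425518; PMT = 471000 / 139.425518 = 3,378.1478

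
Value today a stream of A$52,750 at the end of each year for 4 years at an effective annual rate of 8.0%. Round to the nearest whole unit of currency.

Annuity factor a(4|0.08) = 3.312127; PV = 52750 × 3.312127 = 174,714.6908

A$174,715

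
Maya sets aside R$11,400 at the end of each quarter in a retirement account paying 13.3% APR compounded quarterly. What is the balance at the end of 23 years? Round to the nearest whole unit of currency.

With 4 periods per year: i = 0.03325, n = 92.
Accumulation factor s(92|0.03325) = 579.611109; FV = 11400 × 579.611109 = 6,607,566.6422

R$6,607,567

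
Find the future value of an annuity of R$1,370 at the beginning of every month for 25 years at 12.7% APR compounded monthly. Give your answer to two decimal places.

R$2,947,472.24

With 12 periods per year: i = 0.0105833, n = 300.
Accumulation factor s(300|0.0105833) × (1+i) = 2151.439589; FV = 1370 × 2151.439589 = 2,947,472.2371
(annuity-due: payments at period start, so ×(1+i).)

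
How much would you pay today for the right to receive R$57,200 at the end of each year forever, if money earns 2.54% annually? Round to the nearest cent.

R$2,251,968.50

PV = C/r = 57200/0.0254 = 2,251,968.5039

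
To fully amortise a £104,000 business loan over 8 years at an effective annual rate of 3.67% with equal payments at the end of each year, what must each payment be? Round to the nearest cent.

PMT = 104000 / ( [1 − (1+0.0367)^(−8)] / 0.0367 ) = 104000 / 6.825445 = 15,237.1018

£15,237.10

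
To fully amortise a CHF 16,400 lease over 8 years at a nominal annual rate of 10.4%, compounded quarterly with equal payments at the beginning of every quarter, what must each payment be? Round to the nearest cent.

CHF 741.91

i = 0.104/4 = 0.026 per quarter; n = 8·4 = 32.
PMT = 16400 / ( [1 − (1+0.026)^(−32)] / 0.026 × (1+i) ) = 16400 / 22.105186 = 741.9074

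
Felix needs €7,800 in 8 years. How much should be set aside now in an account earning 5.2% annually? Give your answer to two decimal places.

€5,199.59

PV = FV·(1+i)^(−n) = 7,800 × 0.666613 = 5,199.5850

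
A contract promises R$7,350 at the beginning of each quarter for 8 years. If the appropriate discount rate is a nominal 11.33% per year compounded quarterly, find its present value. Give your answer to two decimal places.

R$157,675.15

i = 0.1133/4 = 0.028325 per quarter; n = 8·4 = 32.
Annuity factor a(32|0.028325) × (1+i) = 21.452401; PV = 7350 × 21.452401 = 157,675.1508
(Beginning-of-period payments → annuity-due factor ×(1+i).)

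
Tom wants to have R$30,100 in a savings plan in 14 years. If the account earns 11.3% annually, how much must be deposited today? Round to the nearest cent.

R$6,724.10

Discount factor = (1+0.113)^(−14) = 0.223392; PV = 30,100 × 0.223392 = 6,724.1005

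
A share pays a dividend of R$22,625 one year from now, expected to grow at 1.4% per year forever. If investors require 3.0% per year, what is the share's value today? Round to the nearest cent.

R$1,414,062.50

PV = PMT / (i − g) = 22625 / (0.03 − 0.014) = 22625 / 0.016000 = 1,414,062.5000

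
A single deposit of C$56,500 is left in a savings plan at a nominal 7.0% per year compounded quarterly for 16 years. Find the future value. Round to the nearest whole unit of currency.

C$171,495

Periodic rate i = 0.07/4 = 0.0175; n = 16 × 4 = 64 periods.
FV = 56,500 × (1 + 0.0175)^64 = 171,494.8937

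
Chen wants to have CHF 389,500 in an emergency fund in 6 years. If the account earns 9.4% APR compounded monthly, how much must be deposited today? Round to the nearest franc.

CHF 222,085

Periodic rate i = 0.094/12 = 0.00783333; n = 6 × 12 = 72 periods.
PV = 389,500 / (1 + 0.00783333)^72 = 389,500 / 1.753831 = 222,085.2677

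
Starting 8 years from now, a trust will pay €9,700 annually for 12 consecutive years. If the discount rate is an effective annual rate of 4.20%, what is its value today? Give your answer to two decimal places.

€67,469.87

Value one period before first payment (t=7): 9700 × [1 − (1+0.042)^(−12)] / 0.042 = 9700 × 9.277099 = 89,987.8611
Discount back 7 years: 89,987.8611 × (1+0.042)^(−7) = 89,987.8611 × 0.749766 = 67,469.8736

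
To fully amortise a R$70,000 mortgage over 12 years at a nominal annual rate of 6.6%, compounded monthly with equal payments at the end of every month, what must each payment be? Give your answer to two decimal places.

With 12 periods per year: i = 0.0055, n = 144.
Annuity-PV factor = 99.286913; PMT = 70000 / 99.286913 = 705.0275

R$705.03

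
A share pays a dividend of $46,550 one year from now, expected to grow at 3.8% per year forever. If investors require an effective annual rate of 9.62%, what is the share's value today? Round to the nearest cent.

$799,828.18

PV = PMT / (i − g) = 46550 / (0.0962 − 0.038) = 46550 / 0.058200 = 799,828.1787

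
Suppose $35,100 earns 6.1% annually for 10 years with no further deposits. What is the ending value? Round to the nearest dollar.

$63,454

FV = 35,100 × (1 + 0.061)^10 = 63,454.2851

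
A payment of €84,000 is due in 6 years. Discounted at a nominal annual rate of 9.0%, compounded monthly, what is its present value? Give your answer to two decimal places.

€49,049.59

With 12 periods per year: i = 0.0075, n = 72.
PV = FV·(1+i)^(−n) = 84,000 × 0.583924 = 49,049.5853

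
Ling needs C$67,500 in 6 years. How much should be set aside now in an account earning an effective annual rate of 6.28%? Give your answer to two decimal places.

PV = FV·(1+i)^(−n) = 67,500 × 0.693890 = 46,837.5854

C$46,837.59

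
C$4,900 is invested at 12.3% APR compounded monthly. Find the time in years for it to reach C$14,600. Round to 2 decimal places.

Periodic rate i = 0.123/12 = 0.01025.
n = ln(14600/4900) / ln(1+0.01025) = ln(2.97959) / 0.010198 = 107.0607 months
= 107.0607/12 years

8.92 years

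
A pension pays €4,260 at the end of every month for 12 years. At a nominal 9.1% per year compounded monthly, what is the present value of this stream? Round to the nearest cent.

€372,485.08

Periodic rate i = 0.091/12 = 0.00758333; n = 12 × 12 = 144 periods.
PV = PMT · [1 − (1+i)^(−n)] / i = 4260 · 87.437812 = 372,485.0807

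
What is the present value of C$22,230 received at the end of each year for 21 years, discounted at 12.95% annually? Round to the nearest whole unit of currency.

C$158,354

PV = 22230 × [1 − (1+0.1295)^(−21)] / 0.1295 = 22230 × 7.123432 = 158,353.8874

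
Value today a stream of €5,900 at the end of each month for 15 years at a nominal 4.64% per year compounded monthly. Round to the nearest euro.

Periodic rate i = 0.0464/12 = 0.00386667; n = 15 × 12 = 180 periods.
PV = 5900 × [1 − (1+0.00386667)^(−180)] / 0.00386667 = 5900 × 129.505544 = 764,082.7075

€764,083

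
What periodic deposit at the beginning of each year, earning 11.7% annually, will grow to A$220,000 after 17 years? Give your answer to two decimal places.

A$4,144.58

FV-annuity factor × (1+i) = 53.081382; PMT = 220000 / 53.081382 = 4,144.5793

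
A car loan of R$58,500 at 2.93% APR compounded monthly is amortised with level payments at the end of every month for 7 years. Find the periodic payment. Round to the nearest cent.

R$771.13

Periodic rate i = 0.0293/12 = 0.00244167; n = 7 × 12 = 84 periods.
PMT = 58500 / ( [1 − (1+0.00244167)^(−84)] / 0.00244167 ) = 58500 / 75.862316 = 771.1339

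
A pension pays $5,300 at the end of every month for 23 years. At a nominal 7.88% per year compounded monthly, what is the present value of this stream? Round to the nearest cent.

With 12 periods per year: i = 0.00656667, n = 276.
PV = PMT · [1 − (1+i)^(−n)] / i = 5300 · 127.274315 = 674,553.8671

$674,553.87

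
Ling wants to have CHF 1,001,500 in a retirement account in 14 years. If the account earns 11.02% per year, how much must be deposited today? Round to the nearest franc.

CHF 231,758

PV = FV·(1+i)^(−n) = 1,001,500 × 0.231410 = 231,757.5183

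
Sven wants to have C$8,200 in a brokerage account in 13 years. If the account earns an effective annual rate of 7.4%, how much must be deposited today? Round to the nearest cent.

Discount factor = (1+0.074)^(−13) = 0.395316; PV = 8,200 × 0.395316 = 3,241.5908

C$3,241.59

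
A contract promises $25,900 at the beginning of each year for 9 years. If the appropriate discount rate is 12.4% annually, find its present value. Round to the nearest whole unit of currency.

Annuity factor a(9|0.124) × (1+i) = 5.898976; PV = 25900 × 5.898976 = 152,783.4781
(annuity-due: payments at period start, so ×(1+i).)

$152,783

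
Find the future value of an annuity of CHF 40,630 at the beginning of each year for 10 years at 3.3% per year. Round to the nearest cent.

FV = PMT · [(1+i)^n − 1] / i × (1+i) = 40630 · 12.007111 = 487,848.9045
(annuity-due: payments at period start, so ×(1+i).)

CHF 487,848.90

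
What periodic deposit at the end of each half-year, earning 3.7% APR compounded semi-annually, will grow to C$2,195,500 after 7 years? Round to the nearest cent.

Periodic rate i = 0.037/2 = 0.0185; n = 7 × 2 = 14 periods.
PMT = 2.1955e+06 / ( [(1+0.0185)^14 − 1] / 0.0185 ) = 2.1955e+06 / 15.814658 = 138,826.9025

C$138,826.90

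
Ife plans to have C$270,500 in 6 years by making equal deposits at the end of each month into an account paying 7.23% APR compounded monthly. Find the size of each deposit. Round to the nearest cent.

C$3,011.93

Periodic rate i = 0.0723/12 = 0.006025; n = 6 × 12 = 72 periods.
FV-annuity factor = 89.809629; PMT = 270500 / 89.809629 = 3,011.9265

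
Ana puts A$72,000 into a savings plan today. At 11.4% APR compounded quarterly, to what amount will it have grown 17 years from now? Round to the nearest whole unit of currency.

With 4 periods per year: i = 0.0285, n = 68.
72,000 × (1+0.0285)^68 = 72,000 × 6.759151 = 486,658.8511

A$486,659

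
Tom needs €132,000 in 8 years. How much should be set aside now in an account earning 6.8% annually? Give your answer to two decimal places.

Discount factor = (1+0.068)^(−8) = 0.590786; PV = 132,000 × 0.590786 = 77,983.7131

€77,983.71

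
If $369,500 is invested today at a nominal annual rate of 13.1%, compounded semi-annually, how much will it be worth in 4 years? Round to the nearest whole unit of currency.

$613,821

Periodic rate i = 0.131/2 = 0.0655; n = 4 × 2 = 8 periods.
369,500 × (1+0.0655)^8 = 369,500 × 1.661222 = 613,821.4703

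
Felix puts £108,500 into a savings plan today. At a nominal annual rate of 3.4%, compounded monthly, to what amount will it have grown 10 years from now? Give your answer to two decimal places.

i = 0.034/12 = 0.00283333 per month; n = 10·12 = 120.
108,500 × (1+0.00283333)^120 = 108,500 × 1.404272 = 152,363.5459

£152,363.55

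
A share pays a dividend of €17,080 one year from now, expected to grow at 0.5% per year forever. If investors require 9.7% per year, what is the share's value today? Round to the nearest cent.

PV = PMT / (i − g) = 17080 / (0.097 − 0.005) = 17080 / 0.092000 = 185,652.1739

€185,652.17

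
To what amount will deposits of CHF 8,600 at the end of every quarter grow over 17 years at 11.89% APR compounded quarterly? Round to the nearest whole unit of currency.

i = 0.1189/4 = 0.029725 per quarter; n = 17·4 = 68.
Accumulation factor s(68|0.029725) = 212.918840; FV = 8600 × 212.918840 = 1,831,102.0228

CHF 1,831,102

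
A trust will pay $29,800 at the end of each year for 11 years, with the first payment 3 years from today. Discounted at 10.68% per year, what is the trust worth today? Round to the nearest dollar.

Value one period before first payment (t=2): 29800 × [1 − (1+0.1068)^(−11)] / 0.1068 = 29800 × 6.296618 = 187,639.2308
Discount back 2 years: 187,639.2308 × (1+0.1068)^(−2) = 187,639.2308 × 0.816322 = 153,174.1020

$153,174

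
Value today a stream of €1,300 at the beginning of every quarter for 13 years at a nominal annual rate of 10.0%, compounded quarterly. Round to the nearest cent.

With 4 periods per year: i = 0.025, n = 52.
PV = 1300 × [1 − (1+0.025)^(−52)] / 0.025 × (1+i) = 1300 × 29.646158 = 38,540.0051
Payments are at the start of each period, so multiply by (1+i).

€38,540.01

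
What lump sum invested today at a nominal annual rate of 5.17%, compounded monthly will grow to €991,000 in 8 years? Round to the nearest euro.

€655,896

Periodic rate i = 0.0517/12 = 0.00430833; n = 8 × 12 = 96 periods.
PV = FV·(1+i)^(−n) = 991,000 × 0.661853 = 655,896.4638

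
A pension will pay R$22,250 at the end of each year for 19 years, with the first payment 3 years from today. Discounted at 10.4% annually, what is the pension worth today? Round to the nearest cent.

PV at t=2 (ordinary 19-year annuity): 22250 × a(19|0.104) = 22250 × 8.147965 = 181,292.2253
PV₀ = 181,292.2253 / (1+0.104)^2 = 181,292.2253 / 1.218816 = 148,744.5400

R$148,744.54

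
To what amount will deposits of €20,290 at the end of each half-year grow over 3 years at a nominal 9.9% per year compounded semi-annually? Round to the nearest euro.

€137,837

i = 0.099/2 = 0.0495 per half-year; n = 3·2 = 6.
FV = PMT · [(1+i)^n − 1] / i = 20290 · 6.793361 = 137,837.2872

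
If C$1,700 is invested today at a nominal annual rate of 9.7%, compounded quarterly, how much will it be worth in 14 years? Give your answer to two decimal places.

C$6,504.04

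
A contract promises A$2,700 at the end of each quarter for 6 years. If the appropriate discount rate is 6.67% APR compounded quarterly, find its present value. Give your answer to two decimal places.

With 4 periods per year: i = 0.016675, n = 24.
PV = PMT · [1 − (1+i)^(−n)] / i = 2700 · 19.646100 = 53,044.4697

A$53,044.47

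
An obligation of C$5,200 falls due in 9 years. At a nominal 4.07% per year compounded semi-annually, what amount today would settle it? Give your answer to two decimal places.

Periodic rate i = 0.0407/2 = 0.02035; n = 9 × 2 = 18 periods.
PV = 5,200 / (1 + 0.02035)^18 = 5,200 / 1.437094 = 3,618.4144

C$3,618.41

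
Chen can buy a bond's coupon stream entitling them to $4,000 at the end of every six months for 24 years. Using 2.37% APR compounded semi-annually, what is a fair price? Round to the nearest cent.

$145,788.73

With 2 periods per year: i = 0.01185, n = 48.
Annuity factor a(48|0.01185) = 36.447182; PV = 4000 × 36.447182 = 145,788.7285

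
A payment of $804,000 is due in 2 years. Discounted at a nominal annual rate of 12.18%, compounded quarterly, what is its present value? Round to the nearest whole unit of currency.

$632,471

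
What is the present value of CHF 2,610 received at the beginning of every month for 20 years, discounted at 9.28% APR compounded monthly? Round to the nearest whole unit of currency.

i = 0.0928/12 = 0.00773333 per month; n = 20·12 = 240.
Annuity factor a(240|0.00773333) × (1+i) = 109.797349; PV = 2610 × 109.797349 = 286,571.0813
Payments are at the start of each period, so multiply by (1+i).

CHF 286,571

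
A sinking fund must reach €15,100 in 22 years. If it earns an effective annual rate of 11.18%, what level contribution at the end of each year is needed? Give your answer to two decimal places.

FV-annuity factor = 83.131135; PMT = 15100 / 83.131135 = 181.6407

€181.64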